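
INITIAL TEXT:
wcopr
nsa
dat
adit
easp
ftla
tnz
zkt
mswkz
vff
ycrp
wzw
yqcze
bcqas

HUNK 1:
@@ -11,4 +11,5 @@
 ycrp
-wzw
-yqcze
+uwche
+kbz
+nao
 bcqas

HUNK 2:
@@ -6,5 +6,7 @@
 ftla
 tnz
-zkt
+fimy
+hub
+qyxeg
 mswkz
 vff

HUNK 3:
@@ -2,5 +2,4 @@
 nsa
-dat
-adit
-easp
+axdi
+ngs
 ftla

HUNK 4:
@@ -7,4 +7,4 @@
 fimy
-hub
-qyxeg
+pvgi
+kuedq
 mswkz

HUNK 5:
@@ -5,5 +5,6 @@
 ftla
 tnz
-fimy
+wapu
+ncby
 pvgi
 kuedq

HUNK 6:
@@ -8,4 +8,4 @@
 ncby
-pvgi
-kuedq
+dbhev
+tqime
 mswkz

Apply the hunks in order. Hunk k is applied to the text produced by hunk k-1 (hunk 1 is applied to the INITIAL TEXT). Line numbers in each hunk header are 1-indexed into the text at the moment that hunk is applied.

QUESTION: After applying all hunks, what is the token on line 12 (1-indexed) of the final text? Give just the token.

Hunk 1: at line 11 remove [wzw,yqcze] add [uwche,kbz,nao] -> 15 lines: wcopr nsa dat adit easp ftla tnz zkt mswkz vff ycrp uwche kbz nao bcqas
Hunk 2: at line 6 remove [zkt] add [fimy,hub,qyxeg] -> 17 lines: wcopr nsa dat adit easp ftla tnz fimy hub qyxeg mswkz vff ycrp uwche kbz nao bcqas
Hunk 3: at line 2 remove [dat,adit,easp] add [axdi,ngs] -> 16 lines: wcopr nsa axdi ngs ftla tnz fimy hub qyxeg mswkz vff ycrp uwche kbz nao bcqas
Hunk 4: at line 7 remove [hub,qyxeg] add [pvgi,kuedq] -> 16 lines: wcopr nsa axdi ngs ftla tnz fimy pvgi kuedq mswkz vff ycrp uwche kbz nao bcqas
Hunk 5: at line 5 remove [fimy] add [wapu,ncby] -> 17 lines: wcopr nsa axdi ngs ftla tnz wapu ncby pvgi kuedq mswkz vff ycrp uwche kbz nao bcqas
Hunk 6: at line 8 remove [pvgi,kuedq] add [dbhev,tqime] -> 17 lines: wcopr nsa axdi ngs ftla tnz wapu ncby dbhev tqime mswkz vff ycrp uwche kbz nao bcqas
Final line 12: vff

Answer: vff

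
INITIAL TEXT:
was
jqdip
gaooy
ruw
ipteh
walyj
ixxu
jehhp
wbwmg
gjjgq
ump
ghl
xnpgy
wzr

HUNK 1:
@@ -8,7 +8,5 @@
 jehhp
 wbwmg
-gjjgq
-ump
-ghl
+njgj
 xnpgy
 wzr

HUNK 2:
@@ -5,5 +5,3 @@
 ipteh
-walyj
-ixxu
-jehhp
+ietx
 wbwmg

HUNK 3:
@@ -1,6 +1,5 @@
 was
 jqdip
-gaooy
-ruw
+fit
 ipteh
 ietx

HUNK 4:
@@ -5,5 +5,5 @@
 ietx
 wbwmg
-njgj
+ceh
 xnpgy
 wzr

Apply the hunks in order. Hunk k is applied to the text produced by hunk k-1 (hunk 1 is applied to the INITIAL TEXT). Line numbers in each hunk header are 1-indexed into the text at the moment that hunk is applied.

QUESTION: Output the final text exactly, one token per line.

Hunk 1: at line 8 remove [gjjgq,ump,ghl] add [njgj] -> 12 lines: was jqdip gaooy ruw ipteh walyj ixxu jehhp wbwmg njgj xnpgy wzr
Hunk 2: at line 5 remove [walyj,ixxu,jehhp] add [ietx] -> 10 lines: was jqdip gaooy ruw ipteh ietx wbwmg njgj xnpgy wzr
Hunk 3: at line 1 remove [gaooy,ruw] add [fit] -> 9 lines: was jqdip fit ipteh ietx wbwmg njgj xnpgy wzr
Hunk 4: at line 5 remove [njgj] add [ceh] -> 9 lines: was jqdip fit ipteh ietx wbwmg ceh xnpgy wzr

Answer: was
jqdip
fit
ipteh
ietx
wbwmg
ceh
xnpgy
wzr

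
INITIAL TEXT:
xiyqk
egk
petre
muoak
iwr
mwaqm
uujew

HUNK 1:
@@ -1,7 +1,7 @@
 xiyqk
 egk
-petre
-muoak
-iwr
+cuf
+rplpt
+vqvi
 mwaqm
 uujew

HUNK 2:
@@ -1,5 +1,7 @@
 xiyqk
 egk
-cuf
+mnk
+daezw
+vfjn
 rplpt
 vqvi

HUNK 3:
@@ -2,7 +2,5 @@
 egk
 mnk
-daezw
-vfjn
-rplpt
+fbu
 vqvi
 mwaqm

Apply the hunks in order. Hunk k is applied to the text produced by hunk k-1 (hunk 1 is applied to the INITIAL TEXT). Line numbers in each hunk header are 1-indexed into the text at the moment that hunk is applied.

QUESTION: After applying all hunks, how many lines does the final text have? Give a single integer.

Answer: 7

Derivation:
Hunk 1: at line 1 remove [petre,muoak,iwr] add [cuf,rplpt,vqvi] -> 7 lines: xiyqk egk cuf rplpt vqvi mwaqm uujew
Hunk 2: at line 1 remove [cuf] add [mnk,daezw,vfjn] -> 9 lines: xiyqk egk mnk daezw vfjn rplpt vqvi mwaqm uujew
Hunk 3: at line 2 remove [daezw,vfjn,rplpt] add [fbu] -> 7 lines: xiyqk egk mnk fbu vqvi mwaqm uujew
Final line count: 7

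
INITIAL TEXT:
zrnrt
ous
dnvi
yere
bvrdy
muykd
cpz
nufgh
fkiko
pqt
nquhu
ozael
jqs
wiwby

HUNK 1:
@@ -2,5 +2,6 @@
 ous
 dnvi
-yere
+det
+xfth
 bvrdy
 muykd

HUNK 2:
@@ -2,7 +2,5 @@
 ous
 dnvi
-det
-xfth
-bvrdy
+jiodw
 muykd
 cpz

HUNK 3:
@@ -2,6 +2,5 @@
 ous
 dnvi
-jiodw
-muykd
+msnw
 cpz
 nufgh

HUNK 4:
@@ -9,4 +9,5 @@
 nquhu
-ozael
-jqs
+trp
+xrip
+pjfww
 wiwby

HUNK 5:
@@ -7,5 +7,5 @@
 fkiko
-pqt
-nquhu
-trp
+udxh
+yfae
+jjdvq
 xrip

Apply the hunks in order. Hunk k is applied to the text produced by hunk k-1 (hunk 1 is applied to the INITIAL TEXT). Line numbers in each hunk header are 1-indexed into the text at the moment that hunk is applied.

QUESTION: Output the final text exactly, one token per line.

Answer: zrnrt
ous
dnvi
msnw
cpz
nufgh
fkiko
udxh
yfae
jjdvq
xrip
pjfww
wiwby

Derivation:
Hunk 1: at line 2 remove [yere] add [det,xfth] -> 15 lines: zrnrt ous dnvi det xfth bvrdy muykd cpz nufgh fkiko pqt nquhu ozael jqs wiwby
Hunk 2: at line 2 remove [det,xfth,bvrdy] add [jiodw] -> 13 lines: zrnrt ous dnvi jiodw muykd cpz nufgh fkiko pqt nquhu ozael jqs wiwby
Hunk 3: at line 2 remove [jiodw,muykd] add [msnw] -> 12 lines: zrnrt ous dnvi msnw cpz nufgh fkiko pqt nquhu ozael jqs wiwby
Hunk 4: at line 9 remove [ozael,jqs] add [trp,xrip,pjfww] -> 13 lines: zrnrt ous dnvi msnw cpz nufgh fkiko pqt nquhu trp xrip pjfww wiwby
Hunk 5: at line 7 remove [pqt,nquhu,trp] add [udxh,yfae,jjdvq] -> 13 lines: zrnrt ous dnvi msnw cpz nufgh fkiko udxh yfae jjdvq xrip pjfww wiwby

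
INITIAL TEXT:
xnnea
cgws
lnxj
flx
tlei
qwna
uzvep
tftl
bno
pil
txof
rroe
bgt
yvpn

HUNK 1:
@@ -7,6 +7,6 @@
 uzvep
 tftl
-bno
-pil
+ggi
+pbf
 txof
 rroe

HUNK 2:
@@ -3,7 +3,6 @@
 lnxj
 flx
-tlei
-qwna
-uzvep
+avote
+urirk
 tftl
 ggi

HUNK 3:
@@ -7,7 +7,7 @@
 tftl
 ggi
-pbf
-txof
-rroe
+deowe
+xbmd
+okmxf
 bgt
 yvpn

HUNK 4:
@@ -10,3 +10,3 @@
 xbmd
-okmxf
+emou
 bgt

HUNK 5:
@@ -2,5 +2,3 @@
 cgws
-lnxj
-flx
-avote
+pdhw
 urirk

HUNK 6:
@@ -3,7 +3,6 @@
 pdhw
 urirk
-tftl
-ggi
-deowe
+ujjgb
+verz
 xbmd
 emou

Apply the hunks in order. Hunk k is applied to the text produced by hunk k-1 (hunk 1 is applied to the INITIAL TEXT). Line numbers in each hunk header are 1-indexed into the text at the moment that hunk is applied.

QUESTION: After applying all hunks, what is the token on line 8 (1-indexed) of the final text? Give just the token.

Answer: emou

Derivation:
Hunk 1: at line 7 remove [bno,pil] add [ggi,pbf] -> 14 lines: xnnea cgws lnxj flx tlei qwna uzvep tftl ggi pbf txof rroe bgt yvpn
Hunk 2: at line 3 remove [tlei,qwna,uzvep] add [avote,urirk] -> 13 lines: xnnea cgws lnxj flx avote urirk tftl ggi pbf txof rroe bgt yvpn
Hunk 3: at line 7 remove [pbf,txof,rroe] add [deowe,xbmd,okmxf] -> 13 lines: xnnea cgws lnxj flx avote urirk tftl ggi deowe xbmd okmxf bgt yvpn
Hunk 4: at line 10 remove [okmxf] add [emou] -> 13 lines: xnnea cgws lnxj flx avote urirk tftl ggi deowe xbmd emou bgt yvpn
Hunk 5: at line 2 remove [lnxj,flx,avote] add [pdhw] -> 11 lines: xnnea cgws pdhw urirk tftl ggi deowe xbmd emou bgt yvpn
Hunk 6: at line 3 remove [tftl,ggi,deowe] add [ujjgb,verz] -> 10 lines: xnnea cgws pdhw urirk ujjgb verz xbmd emou bgt yvpn
Final line 8: emou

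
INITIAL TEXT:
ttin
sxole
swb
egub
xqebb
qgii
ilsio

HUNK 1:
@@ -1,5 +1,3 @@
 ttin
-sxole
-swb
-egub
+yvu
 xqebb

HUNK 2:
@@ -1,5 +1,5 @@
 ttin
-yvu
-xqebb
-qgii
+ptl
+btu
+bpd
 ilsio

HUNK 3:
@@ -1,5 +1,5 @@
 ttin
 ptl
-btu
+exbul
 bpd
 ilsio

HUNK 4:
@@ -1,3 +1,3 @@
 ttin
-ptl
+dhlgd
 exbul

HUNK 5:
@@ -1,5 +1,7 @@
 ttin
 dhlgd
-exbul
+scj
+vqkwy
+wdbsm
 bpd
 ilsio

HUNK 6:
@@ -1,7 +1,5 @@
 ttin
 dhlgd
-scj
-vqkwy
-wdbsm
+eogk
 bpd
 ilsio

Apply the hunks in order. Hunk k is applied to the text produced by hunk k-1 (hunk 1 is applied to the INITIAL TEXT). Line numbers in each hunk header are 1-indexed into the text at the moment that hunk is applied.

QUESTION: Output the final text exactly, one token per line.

Hunk 1: at line 1 remove [sxole,swb,egub] add [yvu] -> 5 lines: ttin yvu xqebb qgii ilsio
Hunk 2: at line 1 remove [yvu,xqebb,qgii] add [ptl,btu,bpd] -> 5 lines: ttin ptl btu bpd ilsio
Hunk 3: at line 1 remove [btu] add [exbul] -> 5 lines: ttin ptl exbul bpd ilsio
Hunk 4: at line 1 remove [ptl] add [dhlgd] -> 5 lines: ttin dhlgd exbul bpd ilsio
Hunk 5: at line 1 remove [exbul] add [scj,vqkwy,wdbsm] -> 7 lines: ttin dhlgd scj vqkwy wdbsm bpd ilsio
Hunk 6: at line 1 remove [scj,vqkwy,wdbsm] add [eogk] -> 5 lines: ttin dhlgd eogk bpd ilsio

Answer: ttin
dhlgd
eogk
bpd
ilsio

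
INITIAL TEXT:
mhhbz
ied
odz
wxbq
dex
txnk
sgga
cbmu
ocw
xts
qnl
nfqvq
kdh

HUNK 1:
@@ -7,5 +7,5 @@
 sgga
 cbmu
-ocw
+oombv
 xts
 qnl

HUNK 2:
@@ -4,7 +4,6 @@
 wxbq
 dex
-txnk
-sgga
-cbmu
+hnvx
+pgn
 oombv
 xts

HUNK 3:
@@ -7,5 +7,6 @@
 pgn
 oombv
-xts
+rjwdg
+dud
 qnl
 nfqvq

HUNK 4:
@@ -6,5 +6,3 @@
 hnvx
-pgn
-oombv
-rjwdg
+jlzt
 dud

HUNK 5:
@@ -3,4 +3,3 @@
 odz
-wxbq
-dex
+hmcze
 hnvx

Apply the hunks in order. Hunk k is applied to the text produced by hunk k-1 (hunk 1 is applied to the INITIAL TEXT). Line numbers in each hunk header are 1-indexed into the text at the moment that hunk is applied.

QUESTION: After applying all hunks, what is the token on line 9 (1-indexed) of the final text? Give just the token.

Hunk 1: at line 7 remove [ocw] add [oombv] -> 13 lines: mhhbz ied odz wxbq dex txnk sgga cbmu oombv xts qnl nfqvq kdh
Hunk 2: at line 4 remove [txnk,sgga,cbmu] add [hnvx,pgn] -> 12 lines: mhhbz ied odz wxbq dex hnvx pgn oombv xts qnl nfqvq kdh
Hunk 3: at line 7 remove [xts] add [rjwdg,dud] -> 13 lines: mhhbz ied odz wxbq dex hnvx pgn oombv rjwdg dud qnl nfqvq kdh
Hunk 4: at line 6 remove [pgn,oombv,rjwdg] add [jlzt] -> 11 lines: mhhbz ied odz wxbq dex hnvx jlzt dud qnl nfqvq kdh
Hunk 5: at line 3 remove [wxbq,dex] add [hmcze] -> 10 lines: mhhbz ied odz hmcze hnvx jlzt dud qnl nfqvq kdh
Final line 9: nfqvq

Answer: nfqvq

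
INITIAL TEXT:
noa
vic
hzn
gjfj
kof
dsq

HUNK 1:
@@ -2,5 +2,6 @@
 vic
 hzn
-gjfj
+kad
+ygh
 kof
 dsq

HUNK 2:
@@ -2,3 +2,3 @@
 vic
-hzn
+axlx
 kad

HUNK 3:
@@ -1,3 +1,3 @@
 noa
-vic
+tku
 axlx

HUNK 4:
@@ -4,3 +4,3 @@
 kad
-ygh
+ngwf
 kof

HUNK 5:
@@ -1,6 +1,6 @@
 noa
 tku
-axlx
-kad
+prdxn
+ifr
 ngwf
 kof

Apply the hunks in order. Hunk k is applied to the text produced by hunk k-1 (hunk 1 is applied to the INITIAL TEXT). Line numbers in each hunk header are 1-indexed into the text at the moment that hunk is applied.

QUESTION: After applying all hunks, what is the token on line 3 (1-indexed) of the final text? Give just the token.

Answer: prdxn

Derivation:
Hunk 1: at line 2 remove [gjfj] add [kad,ygh] -> 7 lines: noa vic hzn kad ygh kof dsq
Hunk 2: at line 2 remove [hzn] add [axlx] -> 7 lines: noa vic axlx kad ygh kof dsq
Hunk 3: at line 1 remove [vic] add [tku] -> 7 lines: noa tku axlx kad ygh kof dsq
Hunk 4: at line 4 remove [ygh] add [ngwf] -> 7 lines: noa tku axlx kad ngwf kof dsq
Hunk 5: at line 1 remove [axlx,kad] add [prdxn,ifr] -> 7 lines: noa tku prdxn ifr ngwf kof dsq
Final line 3: prdxn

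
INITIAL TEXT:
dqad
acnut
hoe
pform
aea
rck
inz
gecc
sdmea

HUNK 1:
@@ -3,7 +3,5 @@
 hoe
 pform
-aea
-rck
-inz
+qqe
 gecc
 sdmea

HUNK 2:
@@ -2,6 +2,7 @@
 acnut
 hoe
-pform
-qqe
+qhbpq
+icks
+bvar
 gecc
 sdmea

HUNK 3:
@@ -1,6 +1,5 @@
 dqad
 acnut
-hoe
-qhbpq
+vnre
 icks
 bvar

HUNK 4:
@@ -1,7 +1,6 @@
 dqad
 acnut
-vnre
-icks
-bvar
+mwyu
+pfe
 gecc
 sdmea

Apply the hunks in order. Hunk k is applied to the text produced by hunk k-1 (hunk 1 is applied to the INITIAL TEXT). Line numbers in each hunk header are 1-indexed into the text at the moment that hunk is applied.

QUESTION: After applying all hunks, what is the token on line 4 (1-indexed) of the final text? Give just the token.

Answer: pfe

Derivation:
Hunk 1: at line 3 remove [aea,rck,inz] add [qqe] -> 7 lines: dqad acnut hoe pform qqe gecc sdmea
Hunk 2: at line 2 remove [pform,qqe] add [qhbpq,icks,bvar] -> 8 lines: dqad acnut hoe qhbpq icks bvar gecc sdmea
Hunk 3: at line 1 remove [hoe,qhbpq] add [vnre] -> 7 lines: dqad acnut vnre icks bvar gecc sdmea
Hunk 4: at line 1 remove [vnre,icks,bvar] add [mwyu,pfe] -> 6 lines: dqad acnut mwyu pfe gecc sdmea
Final line 4: pfe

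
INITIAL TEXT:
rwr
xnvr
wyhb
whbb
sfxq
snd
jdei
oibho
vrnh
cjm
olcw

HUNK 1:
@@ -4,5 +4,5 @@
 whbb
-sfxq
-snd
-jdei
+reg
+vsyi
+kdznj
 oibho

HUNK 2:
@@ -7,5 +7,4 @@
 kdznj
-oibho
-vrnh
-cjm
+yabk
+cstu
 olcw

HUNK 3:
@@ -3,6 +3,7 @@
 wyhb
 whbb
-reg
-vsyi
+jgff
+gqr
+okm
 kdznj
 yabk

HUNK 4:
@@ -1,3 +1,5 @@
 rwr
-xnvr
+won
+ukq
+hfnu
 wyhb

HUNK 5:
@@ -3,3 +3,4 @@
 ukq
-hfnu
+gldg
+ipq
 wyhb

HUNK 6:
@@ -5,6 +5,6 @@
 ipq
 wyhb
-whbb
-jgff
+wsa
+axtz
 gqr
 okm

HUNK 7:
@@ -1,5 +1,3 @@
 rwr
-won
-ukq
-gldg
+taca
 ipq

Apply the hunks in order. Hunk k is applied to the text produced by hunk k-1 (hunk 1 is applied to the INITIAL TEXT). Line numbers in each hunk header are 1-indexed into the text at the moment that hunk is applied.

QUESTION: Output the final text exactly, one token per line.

Hunk 1: at line 4 remove [sfxq,snd,jdei] add [reg,vsyi,kdznj] -> 11 lines: rwr xnvr wyhb whbb reg vsyi kdznj oibho vrnh cjm olcw
Hunk 2: at line 7 remove [oibho,vrnh,cjm] add [yabk,cstu] -> 10 lines: rwr xnvr wyhb whbb reg vsyi kdznj yabk cstu olcw
Hunk 3: at line 3 remove [reg,vsyi] add [jgff,gqr,okm] -> 11 lines: rwr xnvr wyhb whbb jgff gqr okm kdznj yabk cstu olcw
Hunk 4: at line 1 remove [xnvr] add [won,ukq,hfnu] -> 13 lines: rwr won ukq hfnu wyhb whbb jgff gqr okm kdznj yabk cstu olcw
Hunk 5: at line 3 remove [hfnu] add [gldg,ipq] -> 14 lines: rwr won ukq gldg ipq wyhb whbb jgff gqr okm kdznj yabk cstu olcw
Hunk 6: at line 5 remove [whbb,jgff] add [wsa,axtz] -> 14 lines: rwr won ukq gldg ipq wyhb wsa axtz gqr okm kdznj yabk cstu olcw
Hunk 7: at line 1 remove [won,ukq,gldg] add [taca] -> 12 lines: rwr taca ipq wyhb wsa axtz gqr okm kdznj yabk cstu olcw

Answer: rwr
taca
ipq
wyhb
wsa
axtz
gqr
okm
kdznj
yabk
cstu
olcw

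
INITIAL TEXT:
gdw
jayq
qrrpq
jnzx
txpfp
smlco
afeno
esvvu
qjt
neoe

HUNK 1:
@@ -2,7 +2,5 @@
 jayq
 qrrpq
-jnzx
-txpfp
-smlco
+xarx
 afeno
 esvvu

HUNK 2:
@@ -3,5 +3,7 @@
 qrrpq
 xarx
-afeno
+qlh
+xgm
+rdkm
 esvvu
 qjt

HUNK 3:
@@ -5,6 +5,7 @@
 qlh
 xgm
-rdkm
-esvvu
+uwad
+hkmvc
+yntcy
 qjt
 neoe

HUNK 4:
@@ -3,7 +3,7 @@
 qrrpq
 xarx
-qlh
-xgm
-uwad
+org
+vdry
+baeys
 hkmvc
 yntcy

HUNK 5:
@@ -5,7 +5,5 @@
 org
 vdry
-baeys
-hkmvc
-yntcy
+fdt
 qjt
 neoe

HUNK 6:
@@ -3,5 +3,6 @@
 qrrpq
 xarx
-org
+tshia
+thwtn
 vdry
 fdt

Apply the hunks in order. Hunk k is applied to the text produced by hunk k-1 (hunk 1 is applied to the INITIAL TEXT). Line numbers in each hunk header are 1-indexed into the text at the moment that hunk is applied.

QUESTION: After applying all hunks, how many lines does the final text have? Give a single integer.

Hunk 1: at line 2 remove [jnzx,txpfp,smlco] add [xarx] -> 8 lines: gdw jayq qrrpq xarx afeno esvvu qjt neoe
Hunk 2: at line 3 remove [afeno] add [qlh,xgm,rdkm] -> 10 lines: gdw jayq qrrpq xarx qlh xgm rdkm esvvu qjt neoe
Hunk 3: at line 5 remove [rdkm,esvvu] add [uwad,hkmvc,yntcy] -> 11 lines: gdw jayq qrrpq xarx qlh xgm uwad hkmvc yntcy qjt neoe
Hunk 4: at line 3 remove [qlh,xgm,uwad] add [org,vdry,baeys] -> 11 lines: gdw jayq qrrpq xarx org vdry baeys hkmvc yntcy qjt neoe
Hunk 5: at line 5 remove [baeys,hkmvc,yntcy] add [fdt] -> 9 lines: gdw jayq qrrpq xarx org vdry fdt qjt neoe
Hunk 6: at line 3 remove [org] add [tshia,thwtn] -> 10 lines: gdw jayq qrrpq xarx tshia thwtn vdry fdt qjt neoe
Final line count: 10

Answer: 10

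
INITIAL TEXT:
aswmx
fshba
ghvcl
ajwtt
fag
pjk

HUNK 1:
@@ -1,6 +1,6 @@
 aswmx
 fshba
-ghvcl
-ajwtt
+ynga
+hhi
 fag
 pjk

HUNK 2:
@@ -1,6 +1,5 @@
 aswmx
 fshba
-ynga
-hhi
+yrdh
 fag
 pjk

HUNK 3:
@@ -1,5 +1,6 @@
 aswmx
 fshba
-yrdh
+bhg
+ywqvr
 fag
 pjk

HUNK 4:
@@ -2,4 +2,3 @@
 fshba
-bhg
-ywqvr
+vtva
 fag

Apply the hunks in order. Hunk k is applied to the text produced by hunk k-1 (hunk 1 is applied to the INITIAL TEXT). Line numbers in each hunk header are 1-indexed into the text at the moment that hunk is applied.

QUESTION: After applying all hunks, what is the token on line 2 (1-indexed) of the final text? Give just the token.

Answer: fshba

Derivation:
Hunk 1: at line 1 remove [ghvcl,ajwtt] add [ynga,hhi] -> 6 lines: aswmx fshba ynga hhi fag pjk
Hunk 2: at line 1 remove [ynga,hhi] add [yrdh] -> 5 lines: aswmx fshba yrdh fag pjk
Hunk 3: at line 1 remove [yrdh] add [bhg,ywqvr] -> 6 lines: aswmx fshba bhg ywqvr fag pjk
Hunk 4: at line 2 remove [bhg,ywqvr] add [vtva] -> 5 lines: aswmx fshba vtva fag pjk
Final line 2: fshba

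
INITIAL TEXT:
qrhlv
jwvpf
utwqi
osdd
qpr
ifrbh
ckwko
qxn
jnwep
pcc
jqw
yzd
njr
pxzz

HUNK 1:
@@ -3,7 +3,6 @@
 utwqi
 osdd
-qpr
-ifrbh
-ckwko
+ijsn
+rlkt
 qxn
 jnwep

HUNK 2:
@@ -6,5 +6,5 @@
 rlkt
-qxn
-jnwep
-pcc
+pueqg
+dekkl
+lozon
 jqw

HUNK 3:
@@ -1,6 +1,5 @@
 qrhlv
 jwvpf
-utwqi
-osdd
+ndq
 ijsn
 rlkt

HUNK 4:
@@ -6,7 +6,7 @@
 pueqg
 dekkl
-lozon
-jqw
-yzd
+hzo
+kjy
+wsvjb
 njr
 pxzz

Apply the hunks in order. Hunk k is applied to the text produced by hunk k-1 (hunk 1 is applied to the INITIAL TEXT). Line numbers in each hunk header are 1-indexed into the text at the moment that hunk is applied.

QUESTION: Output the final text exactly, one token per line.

Answer: qrhlv
jwvpf
ndq
ijsn
rlkt
pueqg
dekkl
hzo
kjy
wsvjb
njr
pxzz

Derivation:
Hunk 1: at line 3 remove [qpr,ifrbh,ckwko] add [ijsn,rlkt] -> 13 lines: qrhlv jwvpf utwqi osdd ijsn rlkt qxn jnwep pcc jqw yzd njr pxzz
Hunk 2: at line 6 remove [qxn,jnwep,pcc] add [pueqg,dekkl,lozon] -> 13 lines: qrhlv jwvpf utwqi osdd ijsn rlkt pueqg dekkl lozon jqw yzd njr pxzz
Hunk 3: at line 1 remove [utwqi,osdd] add [ndq] -> 12 lines: qrhlv jwvpf ndq ijsn rlkt pueqg dekkl lozon jqw yzd njr pxzz
Hunk 4: at line 6 remove [lozon,jqw,yzd] add [hzo,kjy,wsvjb] -> 12 lines: qrhlv jwvpf ndq ijsn rlkt pueqg dekkl hzo kjy wsvjb njr pxzz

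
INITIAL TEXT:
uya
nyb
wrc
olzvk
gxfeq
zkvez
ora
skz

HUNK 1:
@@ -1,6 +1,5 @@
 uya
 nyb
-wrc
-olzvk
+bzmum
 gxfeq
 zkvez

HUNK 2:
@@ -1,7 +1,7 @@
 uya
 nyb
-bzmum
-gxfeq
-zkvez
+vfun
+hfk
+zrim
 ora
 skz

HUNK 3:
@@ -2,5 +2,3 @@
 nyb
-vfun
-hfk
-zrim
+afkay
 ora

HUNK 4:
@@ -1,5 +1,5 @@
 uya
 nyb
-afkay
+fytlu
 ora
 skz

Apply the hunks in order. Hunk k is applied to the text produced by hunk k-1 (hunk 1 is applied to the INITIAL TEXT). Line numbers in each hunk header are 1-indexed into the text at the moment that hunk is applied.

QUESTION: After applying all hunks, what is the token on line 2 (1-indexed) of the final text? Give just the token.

Hunk 1: at line 1 remove [wrc,olzvk] add [bzmum] -> 7 lines: uya nyb bzmum gxfeq zkvez ora skz
Hunk 2: at line 1 remove [bzmum,gxfeq,zkvez] add [vfun,hfk,zrim] -> 7 lines: uya nyb vfun hfk zrim ora skz
Hunk 3: at line 2 remove [vfun,hfk,zrim] add [afkay] -> 5 lines: uya nyb afkay ora skz
Hunk 4: at line 1 remove [afkay] add [fytlu] -> 5 lines: uya nyb fytlu ora skz
Final line 2: nyb

Answer: nyb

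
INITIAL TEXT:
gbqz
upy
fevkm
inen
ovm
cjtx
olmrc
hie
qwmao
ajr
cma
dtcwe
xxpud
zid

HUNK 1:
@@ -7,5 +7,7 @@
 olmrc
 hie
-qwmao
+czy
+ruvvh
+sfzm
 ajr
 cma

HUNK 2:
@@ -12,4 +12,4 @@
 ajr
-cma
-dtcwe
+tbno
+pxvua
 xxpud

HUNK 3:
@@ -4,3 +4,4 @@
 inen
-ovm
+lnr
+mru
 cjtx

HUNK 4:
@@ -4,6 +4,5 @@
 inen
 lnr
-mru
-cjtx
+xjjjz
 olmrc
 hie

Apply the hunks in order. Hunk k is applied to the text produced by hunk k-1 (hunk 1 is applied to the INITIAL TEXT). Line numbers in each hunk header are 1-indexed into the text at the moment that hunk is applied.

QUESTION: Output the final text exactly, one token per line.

Hunk 1: at line 7 remove [qwmao] add [czy,ruvvh,sfzm] -> 16 lines: gbqz upy fevkm inen ovm cjtx olmrc hie czy ruvvh sfzm ajr cma dtcwe xxpud zid
Hunk 2: at line 12 remove [cma,dtcwe] add [tbno,pxvua] -> 16 lines: gbqz upy fevkm inen ovm cjtx olmrc hie czy ruvvh sfzm ajr tbno pxvua xxpud zid
Hunk 3: at line 4 remove [ovm] add [lnr,mru] -> 17 lines: gbqz upy fevkm inen lnr mru cjtx olmrc hie czy ruvvh sfzm ajr tbno pxvua xxpud zid
Hunk 4: at line 4 remove [mru,cjtx] add [xjjjz] -> 16 lines: gbqz upy fevkm inen lnr xjjjz olmrc hie czy ruvvh sfzm ajr tbno pxvua xxpud zid

Answer: gbqz
upy
fevkm
inen
lnr
xjjjz
olmrc
hie
czy
ruvvh
sfzm
ajr
tbno
pxvua
xxpud
zid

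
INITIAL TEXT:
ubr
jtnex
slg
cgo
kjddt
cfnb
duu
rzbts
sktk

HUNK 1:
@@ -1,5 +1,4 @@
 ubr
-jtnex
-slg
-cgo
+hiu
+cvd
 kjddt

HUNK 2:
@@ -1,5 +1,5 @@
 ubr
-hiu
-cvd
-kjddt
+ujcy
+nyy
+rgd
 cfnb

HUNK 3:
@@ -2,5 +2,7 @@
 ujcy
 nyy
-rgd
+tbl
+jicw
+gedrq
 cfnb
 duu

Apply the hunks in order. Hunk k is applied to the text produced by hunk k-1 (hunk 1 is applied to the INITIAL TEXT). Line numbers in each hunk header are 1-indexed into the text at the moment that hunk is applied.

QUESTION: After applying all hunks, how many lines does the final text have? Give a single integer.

Answer: 10

Derivation:
Hunk 1: at line 1 remove [jtnex,slg,cgo] add [hiu,cvd] -> 8 lines: ubr hiu cvd kjddt cfnb duu rzbts sktk
Hunk 2: at line 1 remove [hiu,cvd,kjddt] add [ujcy,nyy,rgd] -> 8 lines: ubr ujcy nyy rgd cfnb duu rzbts sktk
Hunk 3: at line 2 remove [rgd] add [tbl,jicw,gedrq] -> 10 lines: ubr ujcy nyy tbl jicw gedrq cfnb duu rzbts sktk
Final line count: 10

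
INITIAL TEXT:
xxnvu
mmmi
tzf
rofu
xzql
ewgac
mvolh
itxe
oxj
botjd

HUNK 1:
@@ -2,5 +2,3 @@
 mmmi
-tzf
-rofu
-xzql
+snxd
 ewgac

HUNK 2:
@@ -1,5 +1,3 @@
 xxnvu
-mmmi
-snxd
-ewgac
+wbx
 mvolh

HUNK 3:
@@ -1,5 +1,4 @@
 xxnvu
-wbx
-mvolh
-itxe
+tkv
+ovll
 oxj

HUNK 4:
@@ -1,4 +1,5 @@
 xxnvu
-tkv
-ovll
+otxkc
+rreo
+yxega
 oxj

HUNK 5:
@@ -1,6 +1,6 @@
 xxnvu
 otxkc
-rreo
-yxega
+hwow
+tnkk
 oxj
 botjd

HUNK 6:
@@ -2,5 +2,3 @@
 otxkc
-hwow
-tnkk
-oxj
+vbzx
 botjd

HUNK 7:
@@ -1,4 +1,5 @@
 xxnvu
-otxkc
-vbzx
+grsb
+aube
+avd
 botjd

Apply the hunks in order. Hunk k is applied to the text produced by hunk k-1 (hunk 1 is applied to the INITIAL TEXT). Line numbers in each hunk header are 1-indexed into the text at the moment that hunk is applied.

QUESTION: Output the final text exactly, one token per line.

Hunk 1: at line 2 remove [tzf,rofu,xzql] add [snxd] -> 8 lines: xxnvu mmmi snxd ewgac mvolh itxe oxj botjd
Hunk 2: at line 1 remove [mmmi,snxd,ewgac] add [wbx] -> 6 lines: xxnvu wbx mvolh itxe oxj botjd
Hunk 3: at line 1 remove [wbx,mvolh,itxe] add [tkv,ovll] -> 5 lines: xxnvu tkv ovll oxj botjd
Hunk 4: at line 1 remove [tkv,ovll] add [otxkc,rreo,yxega] -> 6 lines: xxnvu otxkc rreo yxega oxj botjd
Hunk 5: at line 1 remove [rreo,yxega] add [hwow,tnkk] -> 6 lines: xxnvu otxkc hwow tnkk oxj botjd
Hunk 6: at line 2 remove [hwow,tnkk,oxj] add [vbzx] -> 4 lines: xxnvu otxkc vbzx botjd
Hunk 7: at line 1 remove [otxkc,vbzx] add [grsb,aube,avd] -> 5 lines: xxnvu grsb aube avd botjd

Answer: xxnvu
grsb
aube
avd
botjd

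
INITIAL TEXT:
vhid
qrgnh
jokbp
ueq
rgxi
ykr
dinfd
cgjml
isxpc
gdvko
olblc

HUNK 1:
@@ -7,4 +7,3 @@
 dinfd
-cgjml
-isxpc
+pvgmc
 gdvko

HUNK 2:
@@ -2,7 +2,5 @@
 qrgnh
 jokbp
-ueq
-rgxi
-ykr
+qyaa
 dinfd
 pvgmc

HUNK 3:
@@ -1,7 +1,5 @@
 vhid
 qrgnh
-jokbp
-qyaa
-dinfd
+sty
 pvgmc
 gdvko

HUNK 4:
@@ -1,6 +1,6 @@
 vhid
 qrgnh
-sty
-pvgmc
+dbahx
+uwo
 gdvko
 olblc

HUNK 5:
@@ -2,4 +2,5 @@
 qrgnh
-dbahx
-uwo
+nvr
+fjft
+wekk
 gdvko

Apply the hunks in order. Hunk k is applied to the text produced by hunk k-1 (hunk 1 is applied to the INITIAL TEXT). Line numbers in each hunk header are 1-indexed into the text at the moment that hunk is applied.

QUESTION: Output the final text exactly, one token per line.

Hunk 1: at line 7 remove [cgjml,isxpc] add [pvgmc] -> 10 lines: vhid qrgnh jokbp ueq rgxi ykr dinfd pvgmc gdvko olblc
Hunk 2: at line 2 remove [ueq,rgxi,ykr] add [qyaa] -> 8 lines: vhid qrgnh jokbp qyaa dinfd pvgmc gdvko olblc
Hunk 3: at line 1 remove [jokbp,qyaa,dinfd] add [sty] -> 6 lines: vhid qrgnh sty pvgmc gdvko olblc
Hunk 4: at line 1 remove [sty,pvgmc] add [dbahx,uwo] -> 6 lines: vhid qrgnh dbahx uwo gdvko olblc
Hunk 5: at line 2 remove [dbahx,uwo] add [nvr,fjft,wekk] -> 7 lines: vhid qrgnh nvr fjft wekk gdvko olblc

Answer: vhid
qrgnh
nvr
fjft
wekk
gdvko
olblc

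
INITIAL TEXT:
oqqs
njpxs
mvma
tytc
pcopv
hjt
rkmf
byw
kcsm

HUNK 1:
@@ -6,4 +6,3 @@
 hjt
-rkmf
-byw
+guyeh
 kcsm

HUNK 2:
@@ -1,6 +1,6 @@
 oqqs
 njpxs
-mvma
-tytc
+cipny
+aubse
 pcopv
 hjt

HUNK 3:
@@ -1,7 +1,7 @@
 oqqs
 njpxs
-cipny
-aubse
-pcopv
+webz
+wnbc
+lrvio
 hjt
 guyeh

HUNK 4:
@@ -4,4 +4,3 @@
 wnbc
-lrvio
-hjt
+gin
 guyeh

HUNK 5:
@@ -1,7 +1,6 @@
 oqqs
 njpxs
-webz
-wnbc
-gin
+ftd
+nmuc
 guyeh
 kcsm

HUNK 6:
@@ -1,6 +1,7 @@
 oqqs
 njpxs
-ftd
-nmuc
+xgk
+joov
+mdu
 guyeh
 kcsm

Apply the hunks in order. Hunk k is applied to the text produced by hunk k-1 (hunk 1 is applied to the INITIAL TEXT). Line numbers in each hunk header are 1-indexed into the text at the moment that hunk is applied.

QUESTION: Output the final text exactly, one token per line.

Answer: oqqs
njpxs
xgk
joov
mdu
guyeh
kcsm

Derivation:
Hunk 1: at line 6 remove [rkmf,byw] add [guyeh] -> 8 lines: oqqs njpxs mvma tytc pcopv hjt guyeh kcsm
Hunk 2: at line 1 remove [mvma,tytc] add [cipny,aubse] -> 8 lines: oqqs njpxs cipny aubse pcopv hjt guyeh kcsm
Hunk 3: at line 1 remove [cipny,aubse,pcopv] add [webz,wnbc,lrvio] -> 8 lines: oqqs njpxs webz wnbc lrvio hjt guyeh kcsm
Hunk 4: at line 4 remove [lrvio,hjt] add [gin] -> 7 lines: oqqs njpxs webz wnbc gin guyeh kcsm
Hunk 5: at line 1 remove [webz,wnbc,gin] add [ftd,nmuc] -> 6 lines: oqqs njpxs ftd nmuc guyeh kcsm
Hunk 6: at line 1 remove [ftd,nmuc] add [xgk,joov,mdu] -> 7 lines: oqqs njpxs xgk joov mdu guyeh kcsm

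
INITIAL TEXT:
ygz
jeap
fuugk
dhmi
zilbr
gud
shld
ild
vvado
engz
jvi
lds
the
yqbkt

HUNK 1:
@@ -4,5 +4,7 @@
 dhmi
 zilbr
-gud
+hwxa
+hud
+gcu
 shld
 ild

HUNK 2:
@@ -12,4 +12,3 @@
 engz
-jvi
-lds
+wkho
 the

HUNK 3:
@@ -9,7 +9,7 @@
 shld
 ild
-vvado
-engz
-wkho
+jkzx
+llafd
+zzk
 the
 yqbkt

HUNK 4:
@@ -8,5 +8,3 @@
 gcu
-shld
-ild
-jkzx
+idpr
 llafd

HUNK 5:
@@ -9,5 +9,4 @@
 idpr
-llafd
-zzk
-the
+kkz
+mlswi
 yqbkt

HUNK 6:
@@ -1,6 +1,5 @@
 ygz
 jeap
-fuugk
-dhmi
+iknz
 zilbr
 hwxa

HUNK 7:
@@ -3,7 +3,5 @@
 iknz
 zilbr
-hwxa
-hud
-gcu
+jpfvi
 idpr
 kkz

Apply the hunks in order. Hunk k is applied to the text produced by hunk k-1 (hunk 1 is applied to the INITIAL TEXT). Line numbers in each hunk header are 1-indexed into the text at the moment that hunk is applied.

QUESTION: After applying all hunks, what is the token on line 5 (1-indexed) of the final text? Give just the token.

Answer: jpfvi

Derivation:
Hunk 1: at line 4 remove [gud] add [hwxa,hud,gcu] -> 16 lines: ygz jeap fuugk dhmi zilbr hwxa hud gcu shld ild vvado engz jvi lds the yqbkt
Hunk 2: at line 12 remove [jvi,lds] add [wkho] -> 15 lines: ygz jeap fuugk dhmi zilbr hwxa hud gcu shld ild vvado engz wkho the yqbkt
Hunk 3: at line 9 remove [vvado,engz,wkho] add [jkzx,llafd,zzk] -> 15 lines: ygz jeap fuugk dhmi zilbr hwxa hud gcu shld ild jkzx llafd zzk the yqbkt
Hunk 4: at line 8 remove [shld,ild,jkzx] add [idpr] -> 13 lines: ygz jeap fuugk dhmi zilbr hwxa hud gcu idpr llafd zzk the yqbkt
Hunk 5: at line 9 remove [llafd,zzk,the] add [kkz,mlswi] -> 12 lines: ygz jeap fuugk dhmi zilbr hwxa hud gcu idpr kkz mlswi yqbkt
Hunk 6: at line 1 remove [fuugk,dhmi] add [iknz] -> 11 lines: ygz jeap iknz zilbr hwxa hud gcu idpr kkz mlswi yqbkt
Hunk 7: at line 3 remove [hwxa,hud,gcu] add [jpfvi] -> 9 lines: ygz jeap iknz zilbr jpfvi idpr kkz mlswi yqbkt
Final line 5: jpfvi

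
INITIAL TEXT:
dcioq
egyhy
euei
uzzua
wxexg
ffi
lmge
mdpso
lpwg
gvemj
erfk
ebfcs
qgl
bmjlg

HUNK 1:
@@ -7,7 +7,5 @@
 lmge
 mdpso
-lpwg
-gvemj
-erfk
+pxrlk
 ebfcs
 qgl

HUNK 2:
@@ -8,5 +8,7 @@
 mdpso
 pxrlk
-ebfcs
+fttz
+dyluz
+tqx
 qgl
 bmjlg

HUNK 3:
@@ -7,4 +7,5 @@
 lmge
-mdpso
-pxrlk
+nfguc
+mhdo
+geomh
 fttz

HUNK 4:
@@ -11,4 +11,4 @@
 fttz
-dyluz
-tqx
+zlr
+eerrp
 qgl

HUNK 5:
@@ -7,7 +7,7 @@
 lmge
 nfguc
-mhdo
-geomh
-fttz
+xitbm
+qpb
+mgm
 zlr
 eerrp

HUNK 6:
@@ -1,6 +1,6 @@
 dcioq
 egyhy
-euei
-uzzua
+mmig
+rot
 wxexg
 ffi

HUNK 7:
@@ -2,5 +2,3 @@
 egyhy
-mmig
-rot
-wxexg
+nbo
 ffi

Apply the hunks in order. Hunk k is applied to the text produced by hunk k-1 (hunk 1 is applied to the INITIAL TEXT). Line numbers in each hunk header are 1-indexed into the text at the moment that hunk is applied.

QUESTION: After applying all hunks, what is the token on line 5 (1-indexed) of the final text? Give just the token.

Hunk 1: at line 7 remove [lpwg,gvemj,erfk] add [pxrlk] -> 12 lines: dcioq egyhy euei uzzua wxexg ffi lmge mdpso pxrlk ebfcs qgl bmjlg
Hunk 2: at line 8 remove [ebfcs] add [fttz,dyluz,tqx] -> 14 lines: dcioq egyhy euei uzzua wxexg ffi lmge mdpso pxrlk fttz dyluz tqx qgl bmjlg
Hunk 3: at line 7 remove [mdpso,pxrlk] add [nfguc,mhdo,geomh] -> 15 lines: dcioq egyhy euei uzzua wxexg ffi lmge nfguc mhdo geomh fttz dyluz tqx qgl bmjlg
Hunk 4: at line 11 remove [dyluz,tqx] add [zlr,eerrp] -> 15 lines: dcioq egyhy euei uzzua wxexg ffi lmge nfguc mhdo geomh fttz zlr eerrp qgl bmjlg
Hunk 5: at line 7 remove [mhdo,geomh,fttz] add [xitbm,qpb,mgm] -> 15 lines: dcioq egyhy euei uzzua wxexg ffi lmge nfguc xitbm qpb mgm zlr eerrp qgl bmjlg
Hunk 6: at line 1 remove [euei,uzzua] add [mmig,rot] -> 15 lines: dcioq egyhy mmig rot wxexg ffi lmge nfguc xitbm qpb mgm zlr eerrp qgl bmjlg
Hunk 7: at line 2 remove [mmig,rot,wxexg] add [nbo] -> 13 lines: dcioq egyhy nbo ffi lmge nfguc xitbm qpb mgm zlr eerrp qgl bmjlg
Final line 5: lmge

Answer: lmge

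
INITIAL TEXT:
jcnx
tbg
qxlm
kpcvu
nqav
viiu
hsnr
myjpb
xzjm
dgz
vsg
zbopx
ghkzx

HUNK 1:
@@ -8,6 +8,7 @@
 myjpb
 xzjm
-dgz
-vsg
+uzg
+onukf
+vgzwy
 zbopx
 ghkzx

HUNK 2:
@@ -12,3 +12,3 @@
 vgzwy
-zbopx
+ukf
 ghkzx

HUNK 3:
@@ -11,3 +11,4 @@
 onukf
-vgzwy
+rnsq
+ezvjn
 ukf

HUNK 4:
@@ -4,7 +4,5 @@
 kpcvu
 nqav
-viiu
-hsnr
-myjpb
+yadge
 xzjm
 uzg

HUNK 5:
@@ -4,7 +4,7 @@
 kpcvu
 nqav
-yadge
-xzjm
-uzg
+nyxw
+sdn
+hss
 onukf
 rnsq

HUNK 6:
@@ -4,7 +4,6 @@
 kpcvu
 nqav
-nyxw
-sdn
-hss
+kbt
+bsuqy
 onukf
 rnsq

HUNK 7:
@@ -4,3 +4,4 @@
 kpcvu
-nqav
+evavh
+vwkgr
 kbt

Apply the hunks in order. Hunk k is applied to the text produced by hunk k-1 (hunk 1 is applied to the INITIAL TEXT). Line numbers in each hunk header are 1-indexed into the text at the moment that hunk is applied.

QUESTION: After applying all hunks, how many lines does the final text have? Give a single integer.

Answer: 13

Derivation:
Hunk 1: at line 8 remove [dgz,vsg] add [uzg,onukf,vgzwy] -> 14 lines: jcnx tbg qxlm kpcvu nqav viiu hsnr myjpb xzjm uzg onukf vgzwy zbopx ghkzx
Hunk 2: at line 12 remove [zbopx] add [ukf] -> 14 lines: jcnx tbg qxlm kpcvu nqav viiu hsnr myjpb xzjm uzg onukf vgzwy ukf ghkzx
Hunk 3: at line 11 remove [vgzwy] add [rnsq,ezvjn] -> 15 lines: jcnx tbg qxlm kpcvu nqav viiu hsnr myjpb xzjm uzg onukf rnsq ezvjn ukf ghkzx
Hunk 4: at line 4 remove [viiu,hsnr,myjpb] add [yadge] -> 13 lines: jcnx tbg qxlm kpcvu nqav yadge xzjm uzg onukf rnsq ezvjn ukf ghkzx
Hunk 5: at line 4 remove [yadge,xzjm,uzg] add [nyxw,sdn,hss] -> 13 lines: jcnx tbg qxlm kpcvu nqav nyxw sdn hss onukf rnsq ezvjn ukf ghkzx
Hunk 6: at line 4 remove [nyxw,sdn,hss] add [kbt,bsuqy] -> 12 lines: jcnx tbg qxlm kpcvu nqav kbt bsuqy onukf rnsq ezvjn ukf ghkzx
Hunk 7: at line 4 remove [nqav] add [evavh,vwkgr] -> 13 lines: jcnx tbg qxlm kpcvu evavh vwkgr kbt bsuqy onukf rnsq ezvjn ukf ghkzx
Final line count: 13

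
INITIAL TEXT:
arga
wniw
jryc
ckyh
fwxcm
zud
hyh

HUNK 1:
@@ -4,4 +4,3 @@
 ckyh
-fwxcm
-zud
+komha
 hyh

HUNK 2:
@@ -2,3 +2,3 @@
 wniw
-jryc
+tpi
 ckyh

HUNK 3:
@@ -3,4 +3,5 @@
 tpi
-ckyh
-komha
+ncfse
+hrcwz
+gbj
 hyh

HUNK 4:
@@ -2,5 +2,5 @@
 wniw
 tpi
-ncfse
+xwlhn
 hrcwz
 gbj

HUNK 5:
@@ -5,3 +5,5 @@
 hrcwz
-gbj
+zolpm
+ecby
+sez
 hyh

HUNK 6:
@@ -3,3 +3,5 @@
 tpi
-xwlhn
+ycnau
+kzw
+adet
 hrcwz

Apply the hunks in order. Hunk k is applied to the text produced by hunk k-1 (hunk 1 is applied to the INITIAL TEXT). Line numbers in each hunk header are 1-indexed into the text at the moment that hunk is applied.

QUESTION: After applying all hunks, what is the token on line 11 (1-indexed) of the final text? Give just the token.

Hunk 1: at line 4 remove [fwxcm,zud] add [komha] -> 6 lines: arga wniw jryc ckyh komha hyh
Hunk 2: at line 2 remove [jryc] add [tpi] -> 6 lines: arga wniw tpi ckyh komha hyh
Hunk 3: at line 3 remove [ckyh,komha] add [ncfse,hrcwz,gbj] -> 7 lines: arga wniw tpi ncfse hrcwz gbj hyh
Hunk 4: at line 2 remove [ncfse] add [xwlhn] -> 7 lines: arga wniw tpi xwlhn hrcwz gbj hyh
Hunk 5: at line 5 remove [gbj] add [zolpm,ecby,sez] -> 9 lines: arga wniw tpi xwlhn hrcwz zolpm ecby sez hyh
Hunk 6: at line 3 remove [xwlhn] add [ycnau,kzw,adet] -> 11 lines: arga wniw tpi ycnau kzw adet hrcwz zolpm ecby sez hyh
Final line 11: hyh

Answer: hyh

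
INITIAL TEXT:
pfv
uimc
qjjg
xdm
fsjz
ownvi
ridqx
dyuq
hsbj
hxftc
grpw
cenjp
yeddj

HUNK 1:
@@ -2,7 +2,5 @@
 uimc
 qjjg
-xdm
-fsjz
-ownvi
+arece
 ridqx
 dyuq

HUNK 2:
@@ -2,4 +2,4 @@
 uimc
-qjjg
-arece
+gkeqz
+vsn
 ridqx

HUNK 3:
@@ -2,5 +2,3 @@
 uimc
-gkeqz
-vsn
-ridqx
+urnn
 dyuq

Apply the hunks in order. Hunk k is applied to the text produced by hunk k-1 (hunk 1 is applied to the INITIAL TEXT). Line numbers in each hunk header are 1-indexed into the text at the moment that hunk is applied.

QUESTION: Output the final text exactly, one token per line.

Hunk 1: at line 2 remove [xdm,fsjz,ownvi] add [arece] -> 11 lines: pfv uimc qjjg arece ridqx dyuq hsbj hxftc grpw cenjp yeddj
Hunk 2: at line 2 remove [qjjg,arece] add [gkeqz,vsn] -> 11 lines: pfv uimc gkeqz vsn ridqx dyuq hsbj hxftc grpw cenjp yeddj
Hunk 3: at line 2 remove [gkeqz,vsn,ridqx] add [urnn] -> 9 lines: pfv uimc urnn dyuq hsbj hxftc grpw cenjp yeddj

Answer: pfv
uimc
urnn
dyuq
hsbj
hxftc
grpw
cenjp
yeddj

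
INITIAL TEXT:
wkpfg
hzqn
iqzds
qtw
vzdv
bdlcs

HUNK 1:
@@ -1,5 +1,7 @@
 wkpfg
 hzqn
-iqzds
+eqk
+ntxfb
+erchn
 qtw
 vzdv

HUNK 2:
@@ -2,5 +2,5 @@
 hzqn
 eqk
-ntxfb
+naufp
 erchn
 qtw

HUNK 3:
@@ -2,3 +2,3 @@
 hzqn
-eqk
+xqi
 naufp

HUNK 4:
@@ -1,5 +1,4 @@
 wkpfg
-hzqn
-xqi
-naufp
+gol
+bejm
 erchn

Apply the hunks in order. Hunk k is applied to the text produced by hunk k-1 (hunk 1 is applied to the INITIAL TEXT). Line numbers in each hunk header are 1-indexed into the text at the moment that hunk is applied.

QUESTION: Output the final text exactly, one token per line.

Hunk 1: at line 1 remove [iqzds] add [eqk,ntxfb,erchn] -> 8 lines: wkpfg hzqn eqk ntxfb erchn qtw vzdv bdlcs
Hunk 2: at line 2 remove [ntxfb] add [naufp] -> 8 lines: wkpfg hzqn eqk naufp erchn qtw vzdv bdlcs
Hunk 3: at line 2 remove [eqk] add [xqi] -> 8 lines: wkpfg hzqn xqi naufp erchn qtw vzdv bdlcs
Hunk 4: at line 1 remove [hzqn,xqi,naufp] add [gol,bejm] -> 7 lines: wkpfg gol bejm erchn qtw vzdv bdlcs

Answer: wkpfg
gol
bejm
erchn
qtw
vzdv
bdlcs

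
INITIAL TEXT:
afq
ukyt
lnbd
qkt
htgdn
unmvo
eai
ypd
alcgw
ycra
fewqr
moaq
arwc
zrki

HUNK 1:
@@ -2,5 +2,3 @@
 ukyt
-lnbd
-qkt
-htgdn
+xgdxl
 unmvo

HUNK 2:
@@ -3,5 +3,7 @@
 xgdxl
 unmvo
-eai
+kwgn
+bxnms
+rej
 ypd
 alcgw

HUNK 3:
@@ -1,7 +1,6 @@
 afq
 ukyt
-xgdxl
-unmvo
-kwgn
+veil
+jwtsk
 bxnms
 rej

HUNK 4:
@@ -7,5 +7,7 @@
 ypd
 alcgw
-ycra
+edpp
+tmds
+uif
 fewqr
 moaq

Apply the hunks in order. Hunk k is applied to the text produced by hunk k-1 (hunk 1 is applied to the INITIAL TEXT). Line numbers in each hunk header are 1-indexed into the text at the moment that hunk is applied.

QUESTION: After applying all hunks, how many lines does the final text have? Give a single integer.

Hunk 1: at line 2 remove [lnbd,qkt,htgdn] add [xgdxl] -> 12 lines: afq ukyt xgdxl unmvo eai ypd alcgw ycra fewqr moaq arwc zrki
Hunk 2: at line 3 remove [eai] add [kwgn,bxnms,rej] -> 14 lines: afq ukyt xgdxl unmvo kwgn bxnms rej ypd alcgw ycra fewqr moaq arwc zrki
Hunk 3: at line 1 remove [xgdxl,unmvo,kwgn] add [veil,jwtsk] -> 13 lines: afq ukyt veil jwtsk bxnms rej ypd alcgw ycra fewqr moaq arwc zrki
Hunk 4: at line 7 remove [ycra] add [edpp,tmds,uif] -> 15 lines: afq ukyt veil jwtsk bxnms rej ypd alcgw edpp tmds uif fewqr moaq arwc zrki
Final line count: 15

Answer: 15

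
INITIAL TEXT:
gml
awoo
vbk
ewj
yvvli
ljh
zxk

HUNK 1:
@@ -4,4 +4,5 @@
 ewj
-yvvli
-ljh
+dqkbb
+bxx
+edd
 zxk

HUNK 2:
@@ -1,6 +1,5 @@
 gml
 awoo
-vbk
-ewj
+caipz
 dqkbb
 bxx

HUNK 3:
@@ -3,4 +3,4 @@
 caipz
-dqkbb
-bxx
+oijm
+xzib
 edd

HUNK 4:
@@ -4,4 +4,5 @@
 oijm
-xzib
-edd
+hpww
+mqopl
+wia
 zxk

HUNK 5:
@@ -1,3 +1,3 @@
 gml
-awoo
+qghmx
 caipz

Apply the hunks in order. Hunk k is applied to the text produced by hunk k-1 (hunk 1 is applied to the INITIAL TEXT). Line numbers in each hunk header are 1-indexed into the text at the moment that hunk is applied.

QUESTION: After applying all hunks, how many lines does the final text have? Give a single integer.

Answer: 8

Derivation:
Hunk 1: at line 4 remove [yvvli,ljh] add [dqkbb,bxx,edd] -> 8 lines: gml awoo vbk ewj dqkbb bxx edd zxk
Hunk 2: at line 1 remove [vbk,ewj] add [caipz] -> 7 lines: gml awoo caipz dqkbb bxx edd zxk
Hunk 3: at line 3 remove [dqkbb,bxx] add [oijm,xzib] -> 7 lines: gml awoo caipz oijm xzib edd zxk
Hunk 4: at line 4 remove [xzib,edd] add [hpww,mqopl,wia] -> 8 lines: gml awoo caipz oijm hpww mqopl wia zxk
Hunk 5: at line 1 remove [awoo] add [qghmx] -> 8 lines: gml qghmx caipz oijm hpww mqopl wia zxk
Final line count: 8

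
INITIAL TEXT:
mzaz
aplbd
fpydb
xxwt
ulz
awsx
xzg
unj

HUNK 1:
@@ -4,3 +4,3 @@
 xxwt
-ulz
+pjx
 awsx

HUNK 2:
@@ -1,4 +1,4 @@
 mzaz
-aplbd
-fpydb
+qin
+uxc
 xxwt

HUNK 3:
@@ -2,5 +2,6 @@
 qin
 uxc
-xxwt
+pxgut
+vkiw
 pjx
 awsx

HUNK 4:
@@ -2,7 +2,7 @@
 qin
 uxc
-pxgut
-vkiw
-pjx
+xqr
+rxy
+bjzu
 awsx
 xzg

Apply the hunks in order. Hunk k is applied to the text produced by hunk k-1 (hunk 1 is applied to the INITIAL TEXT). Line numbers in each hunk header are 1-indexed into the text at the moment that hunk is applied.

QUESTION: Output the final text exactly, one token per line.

Answer: mzaz
qin
uxc
xqr
rxy
bjzu
awsx
xzg
unj

Derivation:
Hunk 1: at line 4 remove [ulz] add [pjx] -> 8 lines: mzaz aplbd fpydb xxwt pjx awsx xzg unj
Hunk 2: at line 1 remove [aplbd,fpydb] add [qin,uxc] -> 8 lines: mzaz qin uxc xxwt pjx awsx xzg unj
Hunk 3: at line 2 remove [xxwt] add [pxgut,vkiw] -> 9 lines: mzaz qin uxc pxgut vkiw pjx awsx xzg unj
Hunk 4: at line 2 remove [pxgut,vkiw,pjx] add [xqr,rxy,bjzu] -> 9 lines: mzaz qin uxc xqr rxy bjzu awsx xzg unj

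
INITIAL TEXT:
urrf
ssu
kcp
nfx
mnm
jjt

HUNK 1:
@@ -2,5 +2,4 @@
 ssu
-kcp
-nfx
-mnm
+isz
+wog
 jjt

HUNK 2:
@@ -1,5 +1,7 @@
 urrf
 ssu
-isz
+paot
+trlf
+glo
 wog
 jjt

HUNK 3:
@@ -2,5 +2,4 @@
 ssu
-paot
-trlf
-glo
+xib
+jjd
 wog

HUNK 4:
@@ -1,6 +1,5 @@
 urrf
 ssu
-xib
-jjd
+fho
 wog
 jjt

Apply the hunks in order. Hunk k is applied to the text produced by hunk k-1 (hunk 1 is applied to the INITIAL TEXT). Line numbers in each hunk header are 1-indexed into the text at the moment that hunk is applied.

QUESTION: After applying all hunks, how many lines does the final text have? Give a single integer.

Answer: 5

Derivation:
Hunk 1: at line 2 remove [kcp,nfx,mnm] add [isz,wog] -> 5 lines: urrf ssu isz wog jjt
Hunk 2: at line 1 remove [isz] add [paot,trlf,glo] -> 7 lines: urrf ssu paot trlf glo wog jjt
Hunk 3: at line 2 remove [paot,trlf,glo] add [xib,jjd] -> 6 lines: urrf ssu xib jjd wog jjt
Hunk 4: at line 1 remove [xib,jjd] add [fho] -> 5 lines: urrf ssu fho wog jjt
Final line count: 5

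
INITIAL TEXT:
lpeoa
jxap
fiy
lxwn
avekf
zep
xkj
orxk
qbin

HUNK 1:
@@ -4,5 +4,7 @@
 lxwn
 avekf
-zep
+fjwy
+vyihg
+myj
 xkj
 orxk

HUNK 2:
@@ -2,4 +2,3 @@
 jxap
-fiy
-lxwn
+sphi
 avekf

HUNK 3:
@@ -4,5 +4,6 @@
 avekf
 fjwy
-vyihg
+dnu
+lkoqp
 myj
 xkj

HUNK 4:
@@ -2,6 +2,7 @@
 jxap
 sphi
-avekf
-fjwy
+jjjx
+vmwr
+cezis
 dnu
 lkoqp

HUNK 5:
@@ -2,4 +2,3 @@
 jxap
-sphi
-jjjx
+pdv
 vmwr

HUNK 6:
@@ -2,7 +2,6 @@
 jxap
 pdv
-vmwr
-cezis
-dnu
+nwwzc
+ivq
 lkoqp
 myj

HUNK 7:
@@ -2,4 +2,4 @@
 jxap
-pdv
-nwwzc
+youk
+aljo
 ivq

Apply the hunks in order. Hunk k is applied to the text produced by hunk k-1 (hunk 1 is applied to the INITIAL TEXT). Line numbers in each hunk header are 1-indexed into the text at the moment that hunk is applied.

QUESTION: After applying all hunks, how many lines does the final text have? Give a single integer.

Answer: 10

Derivation:
Hunk 1: at line 4 remove [zep] add [fjwy,vyihg,myj] -> 11 lines: lpeoa jxap fiy lxwn avekf fjwy vyihg myj xkj orxk qbin
Hunk 2: at line 2 remove [fiy,lxwn] add [sphi] -> 10 lines: lpeoa jxap sphi avekf fjwy vyihg myj xkj orxk qbin
Hunk 3: at line 4 remove [vyihg] add [dnu,lkoqp] -> 11 lines: lpeoa jxap sphi avekf fjwy dnu lkoqp myj xkj orxk qbin
Hunk 4: at line 2 remove [avekf,fjwy] add [jjjx,vmwr,cezis] -> 12 lines: lpeoa jxap sphi jjjx vmwr cezis dnu lkoqp myj xkj orxk qbin
Hunk 5: at line 2 remove [sphi,jjjx] add [pdv] -> 11 lines: lpeoa jxap pdv vmwr cezis dnu lkoqp myj xkj orxk qbin
Hunk 6: at line 2 remove [vmwr,cezis,dnu] add [nwwzc,ivq] -> 10 lines: lpeoa jxap pdv nwwzc ivq lkoqp myj xkj orxk qbin
Hunk 7: at line 2 remove [pdv,nwwzc] add [youk,aljo] -> 10 lines: lpeoa jxap youk aljo ivq lkoqp myj xkj orxk qbin
Final line count: 10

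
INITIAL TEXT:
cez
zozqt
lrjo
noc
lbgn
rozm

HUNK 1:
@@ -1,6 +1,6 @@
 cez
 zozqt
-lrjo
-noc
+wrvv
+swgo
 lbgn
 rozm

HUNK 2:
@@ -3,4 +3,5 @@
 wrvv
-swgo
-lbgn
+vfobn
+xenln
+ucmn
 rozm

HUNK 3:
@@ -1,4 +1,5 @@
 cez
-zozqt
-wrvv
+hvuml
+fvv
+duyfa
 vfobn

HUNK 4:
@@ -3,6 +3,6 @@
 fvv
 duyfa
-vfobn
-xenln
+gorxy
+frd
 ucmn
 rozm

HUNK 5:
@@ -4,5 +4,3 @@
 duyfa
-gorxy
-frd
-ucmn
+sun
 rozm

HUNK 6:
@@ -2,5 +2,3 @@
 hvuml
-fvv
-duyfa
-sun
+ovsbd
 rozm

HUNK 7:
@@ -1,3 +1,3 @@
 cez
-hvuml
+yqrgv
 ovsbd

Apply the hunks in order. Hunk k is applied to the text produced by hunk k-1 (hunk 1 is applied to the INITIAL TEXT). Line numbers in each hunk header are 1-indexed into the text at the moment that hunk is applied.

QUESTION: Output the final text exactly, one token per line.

Answer: cez
yqrgv
ovsbd
rozm

Derivation:
Hunk 1: at line 1 remove [lrjo,noc] add [wrvv,swgo] -> 6 lines: cez zozqt wrvv swgo lbgn rozm
Hunk 2: at line 3 remove [swgo,lbgn] add [vfobn,xenln,ucmn] -> 7 lines: cez zozqt wrvv vfobn xenln ucmn rozm
Hunk 3: at line 1 remove [zozqt,wrvv] add [hvuml,fvv,duyfa] -> 8 lines: cez hvuml fvv duyfa vfobn xenln ucmn rozm
Hunk 4: at line 3 remove [vfobn,xenln] add [gorxy,frd] -> 8 lines: cez hvuml fvv duyfa gorxy frd ucmn rozm
Hunk 5: at line 4 remove [gorxy,frd,ucmn] add [sun] -> 6 lines: cez hvuml fvv duyfa sun rozm
Hunk 6: at line 2 remove [fvv,duyfa,sun] add [ovsbd] -> 4 lines: cez hvuml ovsbd rozm
Hunk 7: at line 1 remove [hvuml] add [yqrgv] -> 4 lines: cez yqrgv ovsbd rozm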